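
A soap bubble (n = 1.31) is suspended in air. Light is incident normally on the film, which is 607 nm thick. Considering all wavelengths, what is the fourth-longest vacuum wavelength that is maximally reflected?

454 nm

Top surface (1.0 → 1.31): reflection off a higher-index medium gives a half-wave phase shift.
Ray reflecting at the bottom interface goes from n = 1.31 toward n = 1.0: no phase shift.
Net: one phase inversion between the two reflected rays.
For strong reflection here: 2 n t = (m + ½) λ.
λ = 2 n t / (m + ½). The fourth-longest wavelength is m = 3: λ = 2 × 1.31 × 607 / 3.50 = 454 nm.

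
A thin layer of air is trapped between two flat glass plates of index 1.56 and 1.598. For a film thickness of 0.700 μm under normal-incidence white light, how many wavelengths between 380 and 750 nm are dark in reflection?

2

Ray reflecting at the top interface goes from n = 1.56 toward n = 1.0: no phase shift.
Bottom surface (1.0 → 1.598): reflection off a higher-index medium gives a half-wave phase shift.
The two reflections differ by half a wavelength.
So the condition for destructive reflection is 2 n t = m λ.
λ = 2 n t / m = 1400 / m nm.
m=1: 1400 nm (IR); m=2: 700 nm (visible); m=3: 467 nm (visible); m=4: 350 nm (UV).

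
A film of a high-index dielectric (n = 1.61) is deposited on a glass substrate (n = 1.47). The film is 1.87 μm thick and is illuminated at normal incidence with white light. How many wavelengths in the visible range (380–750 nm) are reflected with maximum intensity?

8

At the upper boundary (n = 1.0 to n = 1.61) the reflected ray undergoes a half-wave phase shift.
At the lower boundary (n = 1.61 to n = 1.47) the reflected ray undergoes no phase shift.
The two reflections differ by half a wavelength.
For maximum reflection here: 2 n t = (m + ½) λ.
λ = 2 n t / (m + ½) = 6021 / (m + ½) nm.
m=7: 803 nm (IR); m=8: 708 nm (visible); m=9: 634 nm (visible); m=10: 573 nm (visible); m=11: 524 nm (visible); m=12: 482 nm (visible); m=13: 446 nm (visible); m=14: 415 nm (visible); m=15: 388 nm (visible); m=16: 365 nm (UV).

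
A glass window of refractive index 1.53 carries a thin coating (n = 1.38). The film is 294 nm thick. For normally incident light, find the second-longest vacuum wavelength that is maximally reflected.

406 nm

Ray reflecting at the top interface goes from n = 1.0 toward n = 1.38: a half-wave phase shift.
Bottom surface (1.38 → 1.53): reflection off a higher-index medium gives a half-wave phase shift.
The two reflections carry the same phase change, so no net offset.
For bright reflection here: 2 n t = m λ.
λ = 2 n t / m. The second-longest wavelength is m = 2: λ = 2 × 1.38 × 294 / 2.00 = 406 nm.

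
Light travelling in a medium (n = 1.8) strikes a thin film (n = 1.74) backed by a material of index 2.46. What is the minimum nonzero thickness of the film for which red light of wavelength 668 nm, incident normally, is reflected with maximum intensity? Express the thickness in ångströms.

Top surface (1.8 → 1.74): reflection off a lower-index medium gives no phase shift.
At the lower boundary (n = 1.74 to n = 2.46) the reflected ray undergoes a half-wave phase shift.
Exactly one π shift → a net half-wave offset.
With one net inversion, constructive interference in reflection requires 2 n t = (m + ½) λ.
Minimum at m = 0: t = λ / (4 n) = 668 / (4 × 1.74) = 96.0 nm.

960 Å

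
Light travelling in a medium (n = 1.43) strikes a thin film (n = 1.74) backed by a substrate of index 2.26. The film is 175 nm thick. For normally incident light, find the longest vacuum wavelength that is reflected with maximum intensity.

609 nm

At the upper boundary (n = 1.43 to n = 1.74) the reflected ray undergoes a half-wave phase shift.
At the lower boundary (n = 1.74 to n = 2.26) the reflected ray undergoes a half-wave phase shift.
Net: no relative phase inversion (both shifts match).
For bright reflection here: 2 n t = m λ.
λ = 2 n t / m. The longest wavelength is m = 1: λ = 2 × 1.74 × 175 / 1.00 = 609 nm.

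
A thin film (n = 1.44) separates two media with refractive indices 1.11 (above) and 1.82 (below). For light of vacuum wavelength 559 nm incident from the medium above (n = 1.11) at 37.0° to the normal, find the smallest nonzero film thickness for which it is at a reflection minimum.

Top surface (1.11 → 1.44): reflection off a higher-index medium gives a half-wave phase shift.
Ray reflecting at the bottom interface goes from n = 1.44 toward n = 1.82: a half-wave phase shift.
Zero or two π shifts → no net half-wave offset.
So the condition for destructive reflection is 2 n t cos θ_r = (m + ½) λ.
Snell's law: 1.11 sin 37.0° = 1.44 sin θ_r → sin θ_r = 0.464, cos θ_r = 0.886.
Minimum at m = 0: t = λ / (4 n cos θ_r) = 559 / (4 × 1.44 × 0.886) = 110 nm.

110 nm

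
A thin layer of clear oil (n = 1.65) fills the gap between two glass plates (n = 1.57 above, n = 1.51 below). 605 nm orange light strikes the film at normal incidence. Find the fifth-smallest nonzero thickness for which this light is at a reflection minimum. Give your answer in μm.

0.917 μm

Ray reflecting at the top interface goes from n = 1.57 toward n = 1.65: a half-wave phase shift.
At the lower boundary (n = 1.65 to n = 1.51) the reflected ray undergoes no phase shift.
The two reflections differ by half a wavelength.
For weak reflection here: 2 n t = m λ.
The fifth-smallest nonzero thickness corresponds to m = 5: t = m λ / (2 n) = 5.00 × 605 / (2 × 1.65) = 917 nm.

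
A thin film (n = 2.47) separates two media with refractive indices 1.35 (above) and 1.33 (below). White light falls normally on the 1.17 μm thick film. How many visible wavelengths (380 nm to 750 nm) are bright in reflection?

Top surface (1.35 → 2.47): reflection off a higher-index medium gives a half-wave phase shift.
At the lower boundary (n = 2.47 to n = 1.33) the reflected ray undergoes no phase shift.
Exactly one π shift → a net half-wave offset.
For bright reflection here: 2 n t = (m + ½) λ.
λ = 2 n t / (m + ½) = 5780 / (m + ½) nm.
m=7: 771 nm (IR); m=8: 680 nm (visible); m=9: 608 nm (visible); m=10: 550 nm (visible); m=11: 503 nm (visible); m=12: 462 nm (visible); m=13: 428 nm (visible); m=14: 399 nm (visible); m=15: 373 nm (UV).

7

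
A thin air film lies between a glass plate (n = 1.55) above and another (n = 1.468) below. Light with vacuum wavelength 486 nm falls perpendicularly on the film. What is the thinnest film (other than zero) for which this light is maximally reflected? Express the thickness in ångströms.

Ray reflecting at the top interface goes from n = 1.55 toward n = 1.0: no phase shift.
At the lower boundary (n = 1.0 to n = 1.468) the reflected ray undergoes a half-wave phase shift.
Exactly one π shift → a net half-wave offset.
For strong reflection here: 2 n t = (m + ½) λ.
Minimum at m = 0: t = λ / (4 n) = 486 / (4 × 1.0) = 122 nm.

1215 Å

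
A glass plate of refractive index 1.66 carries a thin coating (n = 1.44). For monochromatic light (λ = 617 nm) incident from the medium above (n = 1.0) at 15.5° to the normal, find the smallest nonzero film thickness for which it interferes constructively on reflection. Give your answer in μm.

0.218 μm

At the upper boundary (n = 1.0 to n = 1.44) the reflected ray undergoes a half-wave phase shift.
Bottom surface (1.44 → 1.66): reflection off a higher-index medium gives a half-wave phase shift.
The two reflections carry the same phase change, so no net offset.
For maximum reflection here: 2 n t cos θ_r = m λ.
Snell's law: 1.0 sin 15.5° = 1.44 sin θ_r → sin θ_r = 0.186, cos θ_r = 0.983.
Minimum nonzero at m = 1: t = λ / (2 n cos θ_r) = 617 / (2 × 1.44 × 0.983) = 218 nm.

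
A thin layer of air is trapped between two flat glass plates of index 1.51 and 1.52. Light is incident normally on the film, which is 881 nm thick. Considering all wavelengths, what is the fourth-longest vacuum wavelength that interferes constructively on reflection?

Top surface (1.51 → 1.0): reflection off a lower-index medium gives no phase shift.
Ray reflecting at the bottom interface goes from n = 1.0 toward n = 1.52: a half-wave phase shift.
Exactly one π shift → a net half-wave offset.
For strong reflection here: 2 n t = (m + ½) λ.
λ = 2 n t / (m + ½). The fourth-longest wavelength is m = 3: λ = 2 × 1.0 × 881 / 3.50 = 503 nm.

503 nm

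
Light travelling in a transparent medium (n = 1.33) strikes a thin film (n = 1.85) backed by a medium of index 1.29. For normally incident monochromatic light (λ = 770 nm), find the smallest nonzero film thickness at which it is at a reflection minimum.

208 nm

Top surface (1.33 → 1.85): reflection off a higher-index medium gives a half-wave phase shift.
Ray reflecting at the bottom interface goes from n = 1.85 toward n = 1.29: no phase shift.
Net: one phase inversion between the two reflected rays.
So the condition for destructive reflection is 2 n t = m λ.
Minimum nonzero at m = 1: t = λ / (2 n) = 770 / (2 × 1.85) = 208 nm.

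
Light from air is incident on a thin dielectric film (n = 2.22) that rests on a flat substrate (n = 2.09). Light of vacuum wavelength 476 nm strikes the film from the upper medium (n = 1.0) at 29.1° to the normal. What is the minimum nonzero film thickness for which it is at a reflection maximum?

54.9 nm

At the upper boundary (n = 1.0 to n = 2.22) the reflected ray undergoes a half-wave phase shift.
Ray reflecting at the bottom interface goes from n = 2.22 toward n = 2.09: no phase shift.
Exactly one π shift → a net half-wave offset.
For maximum reflection here: 2 n t cos θ_r = (m + ½) λ.
Snell's law: 1.0 sin 29.1° = 2.22 sin θ_r → sin θ_r = 0.219, cos θ_r = 0.976.
Minimum at m = 0: t = λ / (4 n cos θ_r) = 476 / (4 × 2.22 × 0.976) = 54.9 nm.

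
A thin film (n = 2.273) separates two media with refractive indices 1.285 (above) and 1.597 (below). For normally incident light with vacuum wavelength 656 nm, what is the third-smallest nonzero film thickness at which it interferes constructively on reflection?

Ray reflecting at the top interface goes from n = 1.285 toward n = 2.273: a half-wave phase shift.
Ray reflecting at the bottom interface goes from n = 2.273 toward n = 1.597: no phase shift.
Exactly one π shift → a net half-wave offset.
For strong reflection here: 2 n t = (m + ½) λ.
The third-smallest nonzero thickness corresponds to m = 2: t = (m + ½) λ / (2 n) = 2.50 × 656 / (2 × 2.273) = 361 nm.

361 nm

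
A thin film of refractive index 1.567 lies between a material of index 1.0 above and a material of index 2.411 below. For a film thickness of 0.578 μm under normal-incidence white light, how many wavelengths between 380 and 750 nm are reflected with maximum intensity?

2

Ray reflecting at the top interface goes from n = 1.0 toward n = 1.567: a half-wave phase shift.
Ray reflecting at the bottom interface goes from n = 1.567 toward n = 2.411: a half-wave phase shift.
Zero or two π shifts → no net half-wave offset.
For bright reflection here: 2 n t = m λ.
λ = 2 n t / m = 1811 / m nm.
m=2: 906 nm (IR); m=3: 604 nm (visible); m=4: 453 nm (visible); m=5: 362 nm (UV).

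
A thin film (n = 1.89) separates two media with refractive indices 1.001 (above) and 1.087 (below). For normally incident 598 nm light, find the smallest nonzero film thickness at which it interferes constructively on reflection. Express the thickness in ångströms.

At the upper boundary (n = 1.001 to n = 1.89) the reflected ray undergoes a half-wave phase shift.
Bottom surface (1.89 → 1.087): reflection off a lower-index medium gives no phase shift.
Exactly one π shift → a net half-wave offset.
With one net inversion, constructive interference in reflection requires 2 n t = (m + ½) λ.
Minimum at m = 0: t = λ / (4 n) = 598 / (4 × 1.89) = 79.1 nm.

791 Å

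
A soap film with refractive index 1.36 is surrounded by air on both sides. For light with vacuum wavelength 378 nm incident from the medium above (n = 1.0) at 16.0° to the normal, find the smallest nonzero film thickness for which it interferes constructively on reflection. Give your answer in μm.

0.0710 μm

Ray reflecting at the top interface goes from n = 1.0 toward n = 1.36: a half-wave phase shift.
Ray reflecting at the bottom interface goes from n = 1.36 toward n = 1.0: no phase shift.
Net: one phase inversion between the two reflected rays.
With one net inversion, constructive interference in reflection requires 2 n t cos θ_r = (m + ½) λ.
Snell's law: 1.0 sin 16.0° = 1.36 sin θ_r → sin θ_r = 0.203, cos θ_r = 0.979.
Minimum at m = 0: t = λ / (4 n cos θ_r) = 378 / (4 × 1.36 × 0.979) = 71.0 nm.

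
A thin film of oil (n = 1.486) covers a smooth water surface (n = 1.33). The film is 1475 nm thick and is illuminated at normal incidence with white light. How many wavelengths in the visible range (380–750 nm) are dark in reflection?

6

Top surface (1.0 → 1.486): reflection off a higher-index medium gives a half-wave phase shift.
At the lower boundary (n = 1.486 to n = 1.33) the reflected ray undergoes no phase shift.
Exactly one π shift → a net half-wave offset.
With one net inversion, destructive interference in reflection requires 2 n t = m λ.
λ = 2 n t / m = 4384 / m nm.
m=5: 877 nm (IR); m=6: 731 nm (visible); m=7: 626 nm (visible); m=8: 548 nm (visible); m=9: 487 nm (visible); m=10: 438 nm (visible); m=11: 399 nm (visible); m=12: 365 nm (UV).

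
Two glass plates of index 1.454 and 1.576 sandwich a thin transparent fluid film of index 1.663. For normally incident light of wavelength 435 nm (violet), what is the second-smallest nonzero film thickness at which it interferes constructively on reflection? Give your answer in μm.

At the upper boundary (n = 1.454 to n = 1.663) the reflected ray undergoes a half-wave phase shift.
At the lower boundary (n = 1.663 to n = 1.576) the reflected ray undergoes no phase shift.
The two reflections differ by half a wavelength.
With one net inversion, constructive interference in reflection requires 2 n t = (m + ½) λ.
The second-smallest nonzero thickness corresponds to m = 1: t = (m + ½) λ / (2 n) = 1.50 × 435 / (2 × 1.663) = 196 nm.

0.196 μm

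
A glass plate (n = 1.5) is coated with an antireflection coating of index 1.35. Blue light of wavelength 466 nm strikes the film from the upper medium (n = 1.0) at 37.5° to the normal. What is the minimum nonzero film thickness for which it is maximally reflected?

193 nm

At the upper boundary (n = 1.0 to n = 1.35) the reflected ray undergoes a half-wave phase shift.
Ray reflecting at the bottom interface goes from n = 1.35 toward n = 1.5: a half-wave phase shift.
Zero or two π shifts → no net half-wave offset.
For maximum reflection here: 2 n t cos θ_r = m λ.
Snell's law: 1.0 sin 37.5° = 1.35 sin θ_r → sin θ_r = 0.451, cos θ_r = 0.893.
Minimum nonzero at m = 1: t = λ / (2 n cos θ_r) = 466 / (2 × 1.35 × 0.893) = 193 nm.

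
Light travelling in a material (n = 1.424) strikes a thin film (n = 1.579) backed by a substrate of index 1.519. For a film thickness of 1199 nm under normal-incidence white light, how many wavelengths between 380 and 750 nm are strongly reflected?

Ray reflecting at the top interface goes from n = 1.424 toward n = 1.579: a half-wave phase shift.
Bottom surface (1.579 → 1.519): reflection off a lower-index medium gives no phase shift.
The two reflections differ by half a wavelength.
For maximum reflection here: 2 n t = (m + ½) λ.
λ = 2 n t / (m + ½) = 3786 / (m + ½) nm.
m=4: 841 nm (IR); m=5: 688 nm (visible); m=6: 583 nm (visible); m=7: 505 nm (visible); m=8: 445 nm (visible); m=9: 399 nm (visible); m=10: 361 nm (UV).

5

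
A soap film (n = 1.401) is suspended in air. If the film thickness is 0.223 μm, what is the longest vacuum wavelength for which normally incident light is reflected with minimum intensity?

625 nm

At the upper boundary (n = 1.0 to n = 1.401) the reflected ray undergoes a half-wave phase shift.
At the lower boundary (n = 1.401 to n = 1.0) the reflected ray undergoes no phase shift.
Net: one phase inversion between the two reflected rays.
So the condition for destructive reflection is 2 n t = m λ.
λ = 2 n t / m. The longest wavelength is m = 1: λ = 2 × 1.401 × 223 / 1.00 = 625 nm.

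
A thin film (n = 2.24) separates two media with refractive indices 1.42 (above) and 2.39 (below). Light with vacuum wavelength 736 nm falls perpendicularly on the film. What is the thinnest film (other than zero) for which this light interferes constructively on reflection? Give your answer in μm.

0.164 μm

Ray reflecting at the top interface goes from n = 1.42 toward n = 2.24: a half-wave phase shift.
At the lower boundary (n = 2.24 to n = 2.39) the reflected ray undergoes a half-wave phase shift.
Net: no relative phase inversion (both shifts match).
So the condition for constructive reflection is 2 n t = m λ.
Minimum nonzero at m = 1: t = λ / (2 n) = 736 / (2 × 2.24) = 164 nm.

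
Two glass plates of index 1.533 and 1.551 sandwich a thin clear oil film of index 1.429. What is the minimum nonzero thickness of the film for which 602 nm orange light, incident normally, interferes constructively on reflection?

105 nm

Ray reflecting at the top interface goes from n = 1.533 toward n = 1.429: no phase shift.
Ray reflecting at the bottom interface goes from n = 1.429 toward n = 1.551: a half-wave phase shift.
Exactly one π shift → a net half-wave offset.
With one net inversion, constructive interference in reflection requires 2 n t = (m + ½) λ.
Minimum at m = 0: t = λ / (4 n) = 602 / (4 × 1.429) = 105 nm.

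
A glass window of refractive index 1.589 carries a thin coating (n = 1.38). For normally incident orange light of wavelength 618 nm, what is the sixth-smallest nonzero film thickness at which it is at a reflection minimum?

Top surface (1.0 → 1.38): reflection off a higher-index medium gives a half-wave phase shift.
Ray reflecting at the bottom interface goes from n = 1.38 toward n = 1.589: a half-wave phase shift.
Net: no relative phase inversion (both shifts match).
For dark reflection here: 2 n t = (m + ½) λ.
The sixth-smallest nonzero thickness corresponds to m = 5: t = (m + ½) λ / (2 n) = 5.50 × 618 / (2 × 1.38) = 1232 nm.

1232 nm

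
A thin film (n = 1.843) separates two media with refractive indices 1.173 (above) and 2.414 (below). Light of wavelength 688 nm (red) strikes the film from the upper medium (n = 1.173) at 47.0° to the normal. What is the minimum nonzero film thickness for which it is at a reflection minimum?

Top surface (1.173 → 1.843): reflection off a higher-index medium gives a half-wave phase shift.
Bottom surface (1.843 → 2.414): reflection off a higher-index medium gives a half-wave phase shift.
Zero or two π shifts → no net half-wave offset.
So the condition for destructive reflection is 2 n t cos θ_r = (m + ½) λ.
Snell's law: 1.173 sin 47.0° = 1.843 sin θ_r → sin θ_r = 0.465, cos θ_r = 0.885.
Minimum at m = 0: t = λ / (4 n cos θ_r) = 688 / (4 × 1.843 × 0.885) = 105 nm.

105 nm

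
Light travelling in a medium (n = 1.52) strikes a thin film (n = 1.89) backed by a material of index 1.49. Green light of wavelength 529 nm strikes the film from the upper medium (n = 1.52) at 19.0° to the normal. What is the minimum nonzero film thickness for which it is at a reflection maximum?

72.5 nm

Top surface (1.52 → 1.89): reflection off a higher-index medium gives a half-wave phase shift.
Bottom surface (1.89 → 1.49): reflection off a lower-index medium gives no phase shift.
Net: one phase inversion between the two reflected rays.
With one net inversion, constructive interference in reflection requires 2 n t cos θ_r = (m + ½) λ.
Snell's law: 1.52 sin 19.0° = 1.89 sin θ_r → sin θ_r = 0.262, cos θ_r = 0.965.
Minimum at m = 0: t = λ / (4 n cos θ_r) = 529 / (4 × 1.89 × 0.965) = 72.5 nm.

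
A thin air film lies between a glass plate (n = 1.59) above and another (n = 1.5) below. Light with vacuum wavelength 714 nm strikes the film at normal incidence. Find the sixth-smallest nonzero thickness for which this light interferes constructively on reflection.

Ray reflecting at the top interface goes from n = 1.59 toward n = 1.0: no phase shift.
Bottom surface (1.0 → 1.5): reflection off a higher-index medium gives a half-wave phase shift.
The two reflections differ by half a wavelength.
With one net inversion, constructive interference in reflection requires 2 n t = (m + ½) λ.
The sixth-smallest nonzero thickness corresponds to m = 5: t = (m + ½) λ / (2 n) = 5.50 × 714 / (2 × 1.0) = 1964 nm.

1964 nm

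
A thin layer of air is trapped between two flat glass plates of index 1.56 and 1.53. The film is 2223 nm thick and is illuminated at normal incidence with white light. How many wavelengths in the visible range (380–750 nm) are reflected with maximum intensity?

6

Top surface (1.56 → 1.0): reflection off a lower-index medium gives no phase shift.
Ray reflecting at the bottom interface goes from n = 1.0 toward n = 1.53: a half-wave phase shift.
Net: one phase inversion between the two reflected rays.
For maximum reflection here: 2 n t = (m + ½) λ.
λ = 2 n t / (m + ½) = 4446 / (m + ½) nm.
m=5: 808 nm (IR); m=6: 684 nm (visible); m=7: 593 nm (visible); m=8: 523 nm (visible); m=9: 468 nm (visible); m=10: 423 nm (visible); m=11: 387 nm (visible); m=12: 356 nm (UV).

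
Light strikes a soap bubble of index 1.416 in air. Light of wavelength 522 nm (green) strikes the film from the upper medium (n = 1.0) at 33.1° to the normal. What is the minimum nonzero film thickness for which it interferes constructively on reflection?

99.9 nm

Top surface (1.0 → 1.416): reflection off a higher-index medium gives a half-wave phase shift.
Ray reflecting at the bottom interface goes from n = 1.416 toward n = 1.0: no phase shift.
Net: one phase inversion between the two reflected rays.
For maximum reflection here: 2 n t cos θ_r = (m + ½) λ.
Snell's law: 1.0 sin 33.1° = 1.416 sin θ_r → sin θ_r = 0.386, cos θ_r = 0.923.
Minimum at m = 0: t = λ / (4 n cos θ_r) = 522 / (4 × 1.416 × 0.923) = 99.9 nm.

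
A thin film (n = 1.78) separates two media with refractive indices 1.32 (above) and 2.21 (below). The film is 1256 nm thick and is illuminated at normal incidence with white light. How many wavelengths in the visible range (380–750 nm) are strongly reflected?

6

At the upper boundary (n = 1.32 to n = 1.78) the reflected ray undergoes a half-wave phase shift.
Ray reflecting at the bottom interface goes from n = 1.78 toward n = 2.21: a half-wave phase shift.
Zero or two π shifts → no net half-wave offset.
So the condition for constructive reflection is 2 n t = m λ.
λ = 2 n t / m = 4471 / m nm.
m=5: 894 nm (IR); m=6: 745 nm (visible); m=7: 639 nm (visible); m=8: 559 nm (visible); m=9: 497 nm (visible); m=10: 447 nm (visible); m=11: 406 nm (visible); m=12: 373 nm (UV).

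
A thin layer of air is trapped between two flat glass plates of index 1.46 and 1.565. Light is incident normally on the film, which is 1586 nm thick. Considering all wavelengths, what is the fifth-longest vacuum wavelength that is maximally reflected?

Ray reflecting at the top interface goes from n = 1.46 toward n = 1.0: no phase shift.
At the lower boundary (n = 1.0 to n = 1.565) the reflected ray undergoes a half-wave phase shift.
Net: one phase inversion between the two reflected rays.
For strong reflection here: 2 n t = (m + ½) λ.
λ = 2 n t / (m + ½). The fifth-longest wavelength is m = 4: λ = 2 × 1.0 × 1586 / 4.50 = 705 nm.

705 nm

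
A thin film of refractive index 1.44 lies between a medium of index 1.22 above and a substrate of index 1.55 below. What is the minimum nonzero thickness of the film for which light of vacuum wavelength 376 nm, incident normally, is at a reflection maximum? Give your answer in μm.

Ray reflecting at the top interface goes from n = 1.22 toward n = 1.44: a half-wave phase shift.
Bottom surface (1.44 → 1.55): reflection off a higher-index medium gives a half-wave phase shift.
Zero or two π shifts → no net half-wave offset.
For strong reflection here: 2 n t = m λ.
Minimum nonzero at m = 1: t = λ / (2 n) = 376 / (2 × 1.44) = 131 nm.

0.131 μm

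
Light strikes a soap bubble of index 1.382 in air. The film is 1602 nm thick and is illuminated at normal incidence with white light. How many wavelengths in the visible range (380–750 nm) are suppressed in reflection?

6

Ray reflecting at the top interface goes from n = 1.0 toward n = 1.382: a half-wave phase shift.
Ray reflecting at the bottom interface goes from n = 1.382 toward n = 1.0: no phase shift.
Net: one phase inversion between the two reflected rays.
With one net inversion, destructive interference in reflection requires 2 n t = m λ.
λ = 2 n t / m = 4428 / m nm.
m=5: 886 nm (IR); m=6: 738 nm (visible); m=7: 633 nm (visible); m=8: 553 nm (visible); m=9: 492 nm (visible); m=10: 443 nm (visible); m=11: 403 nm (visible); m=12: 369 nm (UV).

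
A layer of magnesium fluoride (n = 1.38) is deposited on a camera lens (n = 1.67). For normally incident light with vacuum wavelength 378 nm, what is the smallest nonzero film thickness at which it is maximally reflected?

At the upper boundary (n = 1.0 to n = 1.38) the reflected ray undergoes a half-wave phase shift.
At the lower boundary (n = 1.38 to n = 1.67) the reflected ray undergoes a half-wave phase shift.
The two reflections carry the same phase change, so no net offset.
So the condition for constructive reflection is 2 n t = m λ.
The smallest nonzero thickness corresponds to m = 1: t = m λ / (2 n) = 1.00 × 378 / (2 × 1.38) = 137 nm.

137 nm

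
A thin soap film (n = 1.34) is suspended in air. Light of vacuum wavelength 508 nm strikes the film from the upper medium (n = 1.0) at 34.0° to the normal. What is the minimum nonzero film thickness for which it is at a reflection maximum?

Top surface (1.0 → 1.34): reflection off a higher-index medium gives a half-wave phase shift.
Bottom surface (1.34 → 1.0): reflection off a lower-index medium gives no phase shift.
Net: one phase inversion between the two reflected rays.
So the condition for constructive reflection is 2 n t cos θ_r = (m + ½) λ.
Snell's law: 1.0 sin 34.0° = 1.34 sin θ_r → sin θ_r = 0.417, cos θ_r = 0.909.
Minimum at m = 0: t = λ / (4 n cos θ_r) = 508 / (4 × 1.34 × 0.909) = 104 nm.

104 nm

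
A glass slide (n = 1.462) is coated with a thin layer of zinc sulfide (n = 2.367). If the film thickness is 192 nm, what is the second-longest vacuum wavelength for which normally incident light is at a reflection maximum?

606 nm

At the upper boundary (n = 1.0 to n = 2.367) the reflected ray undergoes a half-wave phase shift.
At the lower boundary (n = 2.367 to n = 1.462) the reflected ray undergoes no phase shift.
The two reflections differ by half a wavelength.
For maximum reflection here: 2 n t = (m + ½) λ.
λ = 2 n t / (m + ½). The second-longest wavelength is m = 1: λ = 2 × 2.367 × 192 / 1.50 = 606 nm.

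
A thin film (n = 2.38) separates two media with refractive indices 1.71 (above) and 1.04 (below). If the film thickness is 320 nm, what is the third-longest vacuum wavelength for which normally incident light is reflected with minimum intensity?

Ray reflecting at the top interface goes from n = 1.71 toward n = 2.38: a half-wave phase shift.
Bottom surface (2.38 → 1.04): reflection off a lower-index medium gives no phase shift.
The two reflections differ by half a wavelength.
With one net inversion, destructive interference in reflection requires 2 n t = m λ.
λ = 2 n t / m. The third-longest wavelength is m = 3: λ = 2 × 2.38 × 320 / 3.00 = 508 nm.

508 nm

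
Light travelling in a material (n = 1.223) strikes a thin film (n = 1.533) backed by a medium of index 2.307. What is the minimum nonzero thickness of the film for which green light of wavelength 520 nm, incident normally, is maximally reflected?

Top surface (1.223 → 1.533): reflection off a higher-index medium gives a half-wave phase shift.
At the lower boundary (n = 1.533 to n = 2.307) the reflected ray undergoes a half-wave phase shift.
Zero or two π shifts → no net half-wave offset.
So the condition for constructive reflection is 2 n t = m λ.
Minimum nonzero at m = 1: t = λ / (2 n) = 520 / (2 × 1.533) = 170 nm.

170 nm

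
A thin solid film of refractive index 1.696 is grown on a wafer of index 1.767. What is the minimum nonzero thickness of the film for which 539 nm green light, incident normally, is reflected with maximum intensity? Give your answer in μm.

0.159 μm

At the upper boundary (n = 1.0 to n = 1.696) the reflected ray undergoes a half-wave phase shift.
At the lower boundary (n = 1.696 to n = 1.767) the reflected ray undergoes a half-wave phase shift.
Zero or two π shifts → no net half-wave offset.
For maximum reflection here: 2 n t = m λ.
Minimum nonzero at m = 1: t = λ / (2 n) = 539 / (2 × 1.696) = 159 nm.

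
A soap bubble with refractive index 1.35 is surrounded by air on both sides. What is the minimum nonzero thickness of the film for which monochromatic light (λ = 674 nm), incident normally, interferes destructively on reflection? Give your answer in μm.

0.250 μm

Ray reflecting at the top interface goes from n = 1.0 toward n = 1.35: a half-wave phase shift.
Bottom surface (1.35 → 1.0): reflection off a lower-index medium gives no phase shift.
Net: one phase inversion between the two reflected rays.
So the condition for destructive reflection is 2 n t = m λ.
Minimum nonzero at m = 1: t = λ / (2 n) = 674 / (2 × 1.35) = 250 nm.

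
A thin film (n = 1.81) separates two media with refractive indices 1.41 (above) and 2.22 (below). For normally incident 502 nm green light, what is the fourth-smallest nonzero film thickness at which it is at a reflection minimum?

Top surface (1.41 → 1.81): reflection off a higher-index medium gives a half-wave phase shift.
Ray reflecting at the bottom interface goes from n = 1.81 toward n = 2.22: a half-wave phase shift.
Net: no relative phase inversion (both shifts match).
For minimum reflection here: 2 n t = (m + ½) λ.
The fourth-smallest nonzero thickness corresponds to m = 3: t = (m + ½) λ / (2 n) = 3.50 × 502 / (2 × 1.81) = 485 nm.

485 nm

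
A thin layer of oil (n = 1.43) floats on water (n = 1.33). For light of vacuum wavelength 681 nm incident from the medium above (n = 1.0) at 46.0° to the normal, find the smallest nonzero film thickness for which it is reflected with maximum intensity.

138 nm

Ray reflecting at the top interface goes from n = 1.0 toward n = 1.43: a half-wave phase shift.
Ray reflecting at the bottom interface goes from n = 1.43 toward n = 1.33: no phase shift.
The two reflections differ by half a wavelength.
So the condition for constructive reflection is 2 n t cos θ_r = (m + ½) λ.
Snell's law: 1.0 sin 46.0° = 1.43 sin θ_r → sin θ_r = 0.503, cos θ_r = 0.864.
Minimum at m = 0: t = λ / (4 n cos θ_r) = 681 / (4 × 1.43 × 0.864) = 138 nm.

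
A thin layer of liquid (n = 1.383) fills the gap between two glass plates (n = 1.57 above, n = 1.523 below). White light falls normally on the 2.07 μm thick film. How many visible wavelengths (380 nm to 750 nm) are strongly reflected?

At the upper boundary (n = 1.57 to n = 1.383) the reflected ray undergoes no phase shift.
Bottom surface (1.383 → 1.523): reflection off a higher-index medium gives a half-wave phase shift.
The two reflections differ by half a wavelength.
For strong reflection here: 2 n t = (m + ½) λ.
λ = 2 n t / (m + ½) = 5726 / (m + ½) nm.
m=7: 763 nm (IR); m=8: 674 nm (visible); m=9: 603 nm (visible); m=10: 545 nm (visible); m=11: 498 nm (visible); m=12: 458 nm (visible); m=13: 424 nm (visible); m=14: 395 nm (visible); m=15: 369 nm (UV).

7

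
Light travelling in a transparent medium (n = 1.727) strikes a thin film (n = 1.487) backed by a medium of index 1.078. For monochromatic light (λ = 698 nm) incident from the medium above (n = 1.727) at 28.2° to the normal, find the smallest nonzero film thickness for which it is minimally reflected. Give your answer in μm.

Ray reflecting at the top interface goes from n = 1.727 toward n = 1.487: no phase shift.
Ray reflecting at the bottom interface goes from n = 1.487 toward n = 1.078: no phase shift.
The two reflections carry the same phase change, so no net offset.
For dark reflection here: 2 n t cos θ_r = (m + ½) λ.
Snell's law: 1.727 sin 28.2° = 1.487 sin θ_r → sin θ_r = 0.549, cos θ_r = 0.836.
Minimum at m = 0: t = λ / (4 n cos θ_r) = 698 / (4 × 1.487 × 0.836) = 140 nm.

0.140 μm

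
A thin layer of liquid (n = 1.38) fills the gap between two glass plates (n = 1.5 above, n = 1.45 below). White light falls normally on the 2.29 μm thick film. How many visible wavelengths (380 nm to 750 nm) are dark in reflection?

8

Top surface (1.5 → 1.38): reflection off a lower-index medium gives no phase shift.
Ray reflecting at the bottom interface goes from n = 1.38 toward n = 1.45: a half-wave phase shift.
Exactly one π shift → a net half-wave offset.
With one net inversion, destructive interference in reflection requires 2 n t = m λ.
λ = 2 n t / m = 6320 / m nm.
m=8: 790 nm (IR); m=9: 702 nm (visible); m=10: 632 nm (visible); m=11: 575 nm (visible); m=12: 527 nm (visible); m=13: 486 nm (visible); m=14: 451 nm (visible); m=15: 421 nm (visible); m=16: 395 nm (visible); m=17: 372 nm (UV).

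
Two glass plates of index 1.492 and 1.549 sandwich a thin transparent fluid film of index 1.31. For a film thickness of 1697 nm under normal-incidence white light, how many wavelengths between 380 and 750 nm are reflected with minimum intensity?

Top surface (1.492 → 1.31): reflection off a lower-index medium gives no phase shift.
Bottom surface (1.31 → 1.549): reflection off a higher-index medium gives a half-wave phase shift.
Net: one phase inversion between the two reflected rays.
So the condition for destructive reflection is 2 n t = m λ.
λ = 2 n t / m = 4446 / m nm.
m=5: 889 nm (IR); m=6: 741 nm (visible); m=7: 635 nm (visible); m=8: 556 nm (visible); m=9: 494 nm (visible); m=10: 445 nm (visible); m=11: 404 nm (visible); m=12: 371 nm (UV).

6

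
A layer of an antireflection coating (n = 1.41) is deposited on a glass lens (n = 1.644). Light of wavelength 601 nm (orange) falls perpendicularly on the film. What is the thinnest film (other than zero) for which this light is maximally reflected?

213 nm

Ray reflecting at the top interface goes from n = 1.0 toward n = 1.41: a half-wave phase shift.
Ray reflecting at the bottom interface goes from n = 1.41 toward n = 1.644: a half-wave phase shift.
Net: no relative phase inversion (both shifts match).
With no net inversion, constructive interference in reflection requires 2 n t = m λ.
Minimum nonzero at m = 1: t = λ / (2 n) = 601 / (2 × 1.41) = 213 nm.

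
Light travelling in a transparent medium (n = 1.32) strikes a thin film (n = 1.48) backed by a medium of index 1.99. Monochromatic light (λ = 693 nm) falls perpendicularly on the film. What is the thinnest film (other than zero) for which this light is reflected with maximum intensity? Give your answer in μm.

0.234 μm

Top surface (1.32 → 1.48): reflection off a higher-index medium gives a half-wave phase shift.
At the lower boundary (n = 1.48 to n = 1.99) the reflected ray undergoes a half-wave phase shift.
The two reflections carry the same phase change, so no net offset.
For maximum reflection here: 2 n t = m λ.
Minimum nonzero at m = 1: t = λ / (2 n) = 693 / (2 × 1.48) = 234 nm.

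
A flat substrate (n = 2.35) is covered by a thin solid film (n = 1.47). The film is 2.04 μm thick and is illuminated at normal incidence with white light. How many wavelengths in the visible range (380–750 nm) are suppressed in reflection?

8

At the upper boundary (n = 1.0 to n = 1.47) the reflected ray undergoes a half-wave phase shift.
Ray reflecting at the bottom interface goes from n = 1.47 toward n = 2.35: a half-wave phase shift.
Zero or two π shifts → no net half-wave offset.
For weak reflection here: 2 n t = (m + ½) λ.
λ = 2 n t / (m + ½) = 5998 / (m + ½) nm.
m=7: 800 nm (IR); m=8: 706 nm (visible); m=9: 631 nm (visible); m=10: 571 nm (visible); m=11: 522 nm (visible); m=12: 480 nm (visible); m=13: 444 nm (visible); m=14: 414 nm (visible); m=15: 387 nm (visible); m=16: 363 nm (UV).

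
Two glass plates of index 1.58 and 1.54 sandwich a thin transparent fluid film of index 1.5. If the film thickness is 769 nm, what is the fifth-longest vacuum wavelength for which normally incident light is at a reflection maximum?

513 nm

Ray reflecting at the top interface goes from n = 1.58 toward n = 1.5: no phase shift.
Ray reflecting at the bottom interface goes from n = 1.5 toward n = 1.54: a half-wave phase shift.
Exactly one π shift → a net half-wave offset.
So the condition for constructive reflection is 2 n t = (m + ½) λ.
λ = 2 n t / (m + ½). The fifth-longest wavelength is m = 4: λ = 2 × 1.5 × 769 / 4.50 = 513 nm.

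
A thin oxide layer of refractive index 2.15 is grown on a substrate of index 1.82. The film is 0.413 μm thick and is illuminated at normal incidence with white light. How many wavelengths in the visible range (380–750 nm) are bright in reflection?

Ray reflecting at the top interface goes from n = 1.0 toward n = 2.15: a half-wave phase shift.
Ray reflecting at the bottom interface goes from n = 2.15 toward n = 1.82: no phase shift.
The two reflections differ by half a wavelength.
So the condition for constructive reflection is 2 n t = (m + ½) λ.
λ = 2 n t / (m + ½) = 1776 / (m + ½) nm.
m=1: 1184 nm (IR); m=2: 710 nm (visible); m=3: 507 nm (visible); m=4: 395 nm (visible); m=5: 323 nm (UV).

3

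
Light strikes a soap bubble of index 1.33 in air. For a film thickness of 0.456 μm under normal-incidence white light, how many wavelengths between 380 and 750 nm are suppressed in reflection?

Ray reflecting at the top interface goes from n = 1.0 toward n = 1.33: a half-wave phase shift.
Ray reflecting at the bottom interface goes from n = 1.33 toward n = 1.0: no phase shift.
Exactly one π shift → a net half-wave offset.
For dark reflection here: 2 n t = m λ.
λ = 2 n t / m = 1213 / m nm.
m=1: 1213 nm (IR); m=2: 606 nm (visible); m=3: 404 nm (visible); m=4: 303 nm (UV).

2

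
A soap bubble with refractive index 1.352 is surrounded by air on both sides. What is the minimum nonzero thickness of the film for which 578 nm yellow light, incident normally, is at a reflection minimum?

214 nm

At the upper boundary (n = 1.0 to n = 1.352) the reflected ray undergoes a half-wave phase shift.
Ray reflecting at the bottom interface goes from n = 1.352 toward n = 1.0: no phase shift.
Exactly one π shift → a net half-wave offset.
So the condition for destructive reflection is 2 n t = m λ.
Minimum nonzero at m = 1: t = λ / (2 n) = 578 / (2 × 1.352) = 214 nm.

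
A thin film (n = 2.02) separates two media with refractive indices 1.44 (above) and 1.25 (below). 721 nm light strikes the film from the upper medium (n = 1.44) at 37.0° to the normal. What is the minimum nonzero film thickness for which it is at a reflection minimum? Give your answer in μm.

0.198 μm

At the upper boundary (n = 1.44 to n = 2.02) the reflected ray undergoes a half-wave phase shift.
Bottom surface (2.02 → 1.25): reflection off a lower-index medium gives no phase shift.
Net: one phase inversion between the two reflected rays.
So the condition for destructive reflection is 2 n t cos θ_r = m λ.
Snell's law: 1.44 sin 37.0° = 2.02 sin θ_r → sin θ_r = 0.429, cos θ_r = 0.903.
Minimum nonzero at m = 1: t = λ / (2 n cos θ_r) = 721 / (2 × 2.02 × 0.903) = 198 nm.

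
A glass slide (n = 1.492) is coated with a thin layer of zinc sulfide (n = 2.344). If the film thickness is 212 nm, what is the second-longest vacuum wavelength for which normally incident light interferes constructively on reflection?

663 nm

Top surface (1.0 → 2.344): reflection off a higher-index medium gives a half-wave phase shift.
At the lower boundary (n = 2.344 to n = 1.492) the reflected ray undergoes no phase shift.
Net: one phase inversion between the two reflected rays.
With one net inversion, constructive interference in reflection requires 2 n t = (m + ½) λ.
λ = 2 n t / (m + ½). The second-longest wavelength is m = 1: λ = 2 × 2.344 × 212 / 1.50 = 663 nm.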